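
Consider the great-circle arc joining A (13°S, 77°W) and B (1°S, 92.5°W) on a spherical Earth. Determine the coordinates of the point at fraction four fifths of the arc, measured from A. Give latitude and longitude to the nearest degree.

The haversine formula gives a central angle δ ≈ 0.340 rad (19.5°) between the endpoints.
Interpolate at f = 4/5 with slerp weights a = sin((1−f)δ)/sin δ ≈ 0.204, b = sin(fδ)/sin δ ≈ 0.806.
p = a·p₁ + b·p₂ ≈ (0.010, -0.998, -0.060); φ = arcsin(p_z) ≈ -3.43°, λ = atan2(p_y, p_x) ≈ -89.45°.

≈ (3°S, 89°W)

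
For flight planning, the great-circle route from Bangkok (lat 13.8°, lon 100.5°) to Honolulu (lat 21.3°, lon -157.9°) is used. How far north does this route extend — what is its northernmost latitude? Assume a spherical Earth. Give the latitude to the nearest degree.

The great circle lies in the plane with unit normal n̂ = (p₁ × p₂)/|p₁ × p₂|.
Here n̂_z ≈ +0.890; the vertex latitude is φ_max = arccos|n̂_z| ≈ 27.1°.
Check via Clairaut: cos φ_max = |cos φ₁| · sin C = cos(13.8°)·sin(66.5°) ≈ 0.890, again giving ≈ 27.1°.

≈ 27°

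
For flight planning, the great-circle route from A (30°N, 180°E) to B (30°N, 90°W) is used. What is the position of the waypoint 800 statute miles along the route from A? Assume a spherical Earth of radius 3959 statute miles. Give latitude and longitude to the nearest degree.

Convert each endpoint to a unit vector on the sphere (x = cos φ cos λ, y = cos φ sin λ, z = sin φ).
The central angle between the endpoints is δ = arccos(p₁·p₂) ≈ 1.318 rad (75.5°). The total great-circle distance is δ·R ≈ 1.318 × 3959 ≈ 5218 mi, so the target fraction is f = 800/5218 ≈ 0.153.
Interpolate at f ≈ 0.153 with slerp weights a = sin((1−f)δ)/sin δ ≈ 0.928, b = sin(fδ)/sin δ ≈ 0.207.
p = a·p₁ + b·p₂ ≈ (-0.804, -0.180, 0.568); φ = arcsin(p_z) ≈ 34.58°, λ = atan2(p_y, p_x) ≈ -167.41°.

≈ (35°N, 167°W)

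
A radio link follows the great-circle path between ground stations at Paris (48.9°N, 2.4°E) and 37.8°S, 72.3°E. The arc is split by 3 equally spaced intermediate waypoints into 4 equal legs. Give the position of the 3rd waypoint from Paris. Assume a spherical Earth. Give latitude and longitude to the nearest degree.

Write both endpoints as unit vectors p₁, p₂ with components (cos φ cos λ, cos φ sin λ, sin φ).
The central angle between the endpoints is δ = arccos(p₁·p₂) ≈ 1.858 rad (106.5°).
Interpolate at f = 3/4 with slerp weights a = sin((1−f)δ)/sin δ ≈ 0.467, b = sin(fδ)/sin δ ≈ 1.026.
p = a·p₁ + b·p₂ ≈ (0.553, 0.785, -0.277); φ = arcsin(p_z) ≈ -16.09°, λ = atan2(p_y, p_x) ≈ 54.83°.

≈ 16°S, 55°E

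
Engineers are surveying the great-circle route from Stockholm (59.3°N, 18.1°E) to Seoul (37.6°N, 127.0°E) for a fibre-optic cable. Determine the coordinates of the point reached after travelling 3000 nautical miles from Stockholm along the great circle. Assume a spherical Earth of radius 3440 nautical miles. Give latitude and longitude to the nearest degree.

≈ (51°N, 113°E)

The haversine formula gives a central angle δ ≈ 1.166 rad (66.8°) between the endpoints. The total great-circle distance is δ·R ≈ 1.166 × 3440 ≈ 4012 nmi, so the target fraction is f = 3000/4012 ≈ 0.748.
Interpolate at f ≈ 0.748 with slerp weights a = sin((1−f)δ)/sin δ ≈ 0.315, b = sin(fδ)/sin δ ≈ 0.833.
p = a·p₁ + b·p₂ ≈ (-0.244, 0.577, 0.779); φ = arcsin(p_z) ≈ 51.20°, λ = atan2(p_y, p_x) ≈ 112.93°.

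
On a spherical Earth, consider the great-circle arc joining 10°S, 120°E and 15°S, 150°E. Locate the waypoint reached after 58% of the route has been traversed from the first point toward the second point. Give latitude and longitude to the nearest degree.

Convert each endpoint to a unit vector on the sphere (x = cos φ cos λ, y = cos φ sin λ, z = sin φ).
The central angle between the endpoints is δ = arccos(p₁·p₂) ≈ 0.518 rad (29.7°).
Interpolate at f = 0.58 with slerp weights a = sin((1−f)δ)/sin δ ≈ 0.436, b = sin(fδ)/sin δ ≈ 0.598.
p = a·p₁ + b·p₂ ≈ (-0.715, 0.660, -0.230); φ = arcsin(p_z) ≈ -13.32°, λ = atan2(p_y, p_x) ≈ 137.26°.

≈ 13°S, 137°E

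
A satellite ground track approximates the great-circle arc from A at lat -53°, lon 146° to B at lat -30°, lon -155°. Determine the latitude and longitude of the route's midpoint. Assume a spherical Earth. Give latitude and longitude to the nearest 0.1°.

≈ lat -45.3°, lon -178.7°

Write both endpoints as unit vectors p₁, p₂ with components (cos φ cos λ, cos φ sin λ, sin φ).
The central angle between the endpoints is δ = arccos(p₁·p₂) ≈ 0.840 rad (48.1°).
Interpolate at f = 1/2 with slerp weights a = sin((1−f)δ)/sin δ ≈ 0.548, b = sin(fδ)/sin δ ≈ 0.548.
p = a·p₁ + b·p₂ ≈ (-0.703, -0.016, -0.711); φ = arcsin(p_z) ≈ -45.32°, λ = atan2(p_y, p_x) ≈ -178.69°.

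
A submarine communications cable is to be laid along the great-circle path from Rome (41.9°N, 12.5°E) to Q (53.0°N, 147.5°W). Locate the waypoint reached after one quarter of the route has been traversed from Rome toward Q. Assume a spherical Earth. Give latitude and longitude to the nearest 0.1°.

Convert each endpoint to a unit vector on the sphere (x = cos φ cos λ, y = cos φ sin λ, z = sin φ).
The central angle between the endpoints is δ = arccos(p₁·p₂) ≈ 1.458 rad (83.5°).
Interpolate at f = 1/4 with slerp weights a = sin((1−f)δ)/sin δ ≈ 0.894, b = sin(fδ)/sin δ ≈ 0.359.
p = a·p₁ + b·p₂ ≈ (0.467, 0.028, 0.884); φ = arcsin(p_z) ≈ 62.07°, λ = atan2(p_y, p_x) ≈ 3.43°.

≈ (62.1°N, 3.4°E)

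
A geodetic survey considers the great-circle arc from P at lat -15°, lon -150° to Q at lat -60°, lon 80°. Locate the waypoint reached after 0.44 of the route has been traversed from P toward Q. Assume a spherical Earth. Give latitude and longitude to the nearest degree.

From cos δ = sin φ₁ sin φ₂ + cos φ₁ cos φ₂ cos Δλ, the central angle is δ ≈ 1.657 rad (95.0°).
Interpolate at f = 0.44 with slerp weights a = sin((1−f)δ)/sin δ ≈ 0.803, b = sin(fδ)/sin δ ≈ 0.669.
p = a·p₁ + b·p₂ ≈ (-0.614, -0.059, -0.787); φ = arcsin(p_z) ≈ -51.91°, λ = atan2(p_y, p_x) ≈ -174.54°.

≈ lat -52°, lon -175°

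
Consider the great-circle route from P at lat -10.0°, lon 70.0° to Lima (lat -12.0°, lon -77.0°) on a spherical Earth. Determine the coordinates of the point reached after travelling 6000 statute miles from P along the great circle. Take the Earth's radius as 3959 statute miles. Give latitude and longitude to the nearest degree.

≈ lat -33°, lon -23°

The haversine formula gives a central angle δ ≈ 2.452 rad (140.5°) between the endpoints. The total great-circle distance is δ·R ≈ 2.452 × 3959 ≈ 9709 mi, so the target fraction is f = 6000/9709 ≈ 0.618.
Interpolate at f ≈ 0.618 with slerp weights a = sin((1−f)δ)/sin δ ≈ 1.267, b = sin(fδ)/sin δ ≈ 1.570.
p = a·p₁ + b·p₂ ≈ (0.772, -0.324, -0.546); φ = arcsin(p_z) ≈ -33.13°, λ = atan2(p_y, p_x) ≈ -22.76°.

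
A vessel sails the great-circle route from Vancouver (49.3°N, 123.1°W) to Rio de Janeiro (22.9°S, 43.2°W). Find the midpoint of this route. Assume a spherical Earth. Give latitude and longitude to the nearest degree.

Write both endpoints as unit vectors p₁, p₂ with components (cos φ cos λ, cos φ sin λ, sin φ).
The central angle between the endpoints is δ = arccos(p₁·p₂) ≈ 1.762 rad (100.9°).
Interpolate at f = 1/2 with slerp weights a = sin((1−f)δ)/sin δ ≈ 0.786, b = sin(fδ)/sin δ ≈ 0.786.
p = a·p₁ + b·p₂ ≈ (0.248, -0.924, 0.290); φ = arcsin(p_z) ≈ 16.85°, λ = atan2(p_y, p_x) ≈ -75.00°.

≈ 17°N, 75°W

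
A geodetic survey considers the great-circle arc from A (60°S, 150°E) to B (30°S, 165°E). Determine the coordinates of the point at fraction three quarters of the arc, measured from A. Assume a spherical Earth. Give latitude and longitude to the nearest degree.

Write both endpoints as unit vectors p₁, p₂ with components (cos φ cos λ, cos φ sin λ, sin φ).
The central angle between the endpoints is δ = arccos(p₁·p₂) ≈ 0.552 rad (31.6°).
Interpolate at f = 3/4 with slerp weights a = sin((1−f)δ)/sin δ ≈ 0.262, b = sin(fδ)/sin δ ≈ 0.767.
p = a·p₁ + b·p₂ ≈ (-0.755, 0.238, -0.611); φ = arcsin(p_z) ≈ -37.65°, λ = atan2(p_y, p_x) ≈ 162.54°.

≈ (38°S, 163°E)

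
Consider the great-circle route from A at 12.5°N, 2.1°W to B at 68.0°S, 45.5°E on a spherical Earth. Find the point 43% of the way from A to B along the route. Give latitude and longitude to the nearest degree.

From cos δ = sin φ₁ sin φ₂ + cos φ₁ cos φ₂ cos Δλ, the central angle is δ ≈ 1.525 rad (87.4°).
Interpolate at f = 0.43 with slerp weights a = sin((1−f)δ)/sin δ ≈ 0.765, b = sin(fδ)/sin δ ≈ 0.610.
p = a·p₁ + b·p₂ ≈ (0.906, 0.136, -0.400); φ = arcsin(p_z) ≈ -23.60°, λ = atan2(p_y, p_x) ≈ 8.52°.

≈ 24°S, 9°E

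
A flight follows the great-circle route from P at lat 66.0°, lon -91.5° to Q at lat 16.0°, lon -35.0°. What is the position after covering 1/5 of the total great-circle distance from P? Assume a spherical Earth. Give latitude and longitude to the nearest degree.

Convert each endpoint to a unit vector on the sphere (x = cos φ cos λ, y = cos φ sin λ, z = sin φ).
The central angle between the endpoints is δ = arccos(p₁·p₂) ≈ 1.084 rad (62.1°).
Interpolate at f = 1/5 with slerp weights a = sin((1−f)δ)/sin δ ≈ 0.863, b = sin(fδ)/sin δ ≈ 0.243.
p = a·p₁ + b·p₂ ≈ (0.182, -0.485, 0.855); φ = arcsin(p_z) ≈ 58.79°, λ = atan2(p_y, p_x) ≈ -69.38°.

≈ lat 59°, lon -69°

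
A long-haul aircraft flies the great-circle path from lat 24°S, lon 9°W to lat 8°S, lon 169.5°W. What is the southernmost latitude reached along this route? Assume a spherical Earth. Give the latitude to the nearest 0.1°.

≈ 60.1°S

The great circle lies in the plane with unit normal n̂ = (p₁ × p₂)/|p₁ × p₂|.
Here n̂_z ≈ -0.499; the vertex latitude is φ_max = arccos|n̂_z| ≈ 60.1°.
Check via Clairaut: cos φ_max = |cos φ₁| · sin C = cos(24.0°)·sin(146.9°) ≈ 0.499, again giving ≈ 60.1°.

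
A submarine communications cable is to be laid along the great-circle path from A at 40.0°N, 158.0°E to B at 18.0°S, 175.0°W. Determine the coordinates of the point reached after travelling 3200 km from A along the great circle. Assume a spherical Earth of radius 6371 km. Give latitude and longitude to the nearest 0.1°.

≈ 13.9°N, 171.9°E

Convert each endpoint to a unit vector on the sphere (x = cos φ cos λ, y = cos φ sin λ, z = sin φ).
The central angle between the endpoints is δ = arccos(p₁·p₂) ≈ 1.103 rad (63.2°). The total great-circle distance is δ·R ≈ 1.103 × 6371 ≈ 7030 km, so the target fraction is f = 3200/7030 ≈ 0.455.
Interpolate at f ≈ 0.455 with slerp weights a = sin((1−f)δ)/sin δ ≈ 0.634, b = sin(fδ)/sin δ ≈ 0.539.
p = a·p₁ + b·p₂ ≈ (-0.961, 0.137, 0.241); φ = arcsin(p_z) ≈ 13.92°, λ = atan2(p_y, p_x) ≈ 171.88°.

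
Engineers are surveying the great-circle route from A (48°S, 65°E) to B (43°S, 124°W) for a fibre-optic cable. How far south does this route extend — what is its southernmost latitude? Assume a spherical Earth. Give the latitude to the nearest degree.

≈ 86°S

The great circle lies in the plane with unit normal n̂ = (p₁ × p₂)/|p₁ × p₂|.
Here n̂_z ≈ +0.077; the vertex latitude is φ_max = arccos|n̂_z| ≈ 85.6°.
Check via Clairaut: cos φ_max = |cos φ₁| · sin C = cos(48.0°)·sin(173.4°) ≈ 0.077, again giving ≈ 85.6°.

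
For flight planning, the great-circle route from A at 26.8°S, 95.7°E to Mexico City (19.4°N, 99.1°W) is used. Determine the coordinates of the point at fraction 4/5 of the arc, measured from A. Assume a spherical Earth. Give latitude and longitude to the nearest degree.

≈ 1°N, 127°W

The haversine formula gives a central angle δ ≈ 2.871 rad (164.5°) between the endpoints.
Interpolate at f = 4/5 with slerp weights a = sin((1−f)δ)/sin δ ≈ 2.036, b = sin(fδ)/sin δ ≈ 2.802.
p = a·p₁ + b·p₂ ≈ (-0.598, -0.801, 0.013); φ = arcsin(p_z) ≈ 0.73°, λ = atan2(p_y, p_x) ≈ -126.76°.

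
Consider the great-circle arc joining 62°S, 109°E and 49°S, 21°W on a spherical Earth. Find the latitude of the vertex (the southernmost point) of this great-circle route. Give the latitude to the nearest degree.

The great circle lies in the plane with unit normal n̂ = (p₁ × p₂)/|p₁ × p₂|.
Here n̂_z ≈ -0.267; the vertex latitude is φ_max = arccos|n̂_z| ≈ 74.5°.
Check via Clairaut: cos φ_max = |cos φ₁| · sin C = cos(62.0°)·sin(145.3°) ≈ 0.267, again giving ≈ 74.5°.

≈ 75°S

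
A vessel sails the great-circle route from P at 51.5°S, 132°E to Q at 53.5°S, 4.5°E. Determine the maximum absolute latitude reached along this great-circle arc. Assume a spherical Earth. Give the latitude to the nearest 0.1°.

≈ 71.3°S

The great circle lies in the plane with unit normal n̂ = (p₁ × p₂)/|p₁ × p₂|.
Here n̂_z ≈ -0.321; the vertex latitude is φ_max = arccos|n̂_z| ≈ 71.3°.
Check via Clairaut: cos φ_max = |cos φ₁| · sin C = cos(51.5°)·sin(148.9°) ≈ 0.321, again giving ≈ 71.3°.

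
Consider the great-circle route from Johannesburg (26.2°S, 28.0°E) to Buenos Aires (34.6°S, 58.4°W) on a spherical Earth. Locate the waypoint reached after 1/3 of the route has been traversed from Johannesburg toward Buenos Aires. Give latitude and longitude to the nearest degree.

≈ (36°S, 2°E)

The haversine formula gives a central angle δ ≈ 1.269 rad (72.7°) between the endpoints.
Interpolate at f = 1/3 with slerp weights a = sin((1−f)δ)/sin δ ≈ 0.784, b = sin(fδ)/sin δ ≈ 0.430.
p = a·p₁ + b·p₂ ≈ (0.807, 0.029, -0.590); φ = arcsin(p_z) ≈ -36.18°, λ = atan2(p_y, p_x) ≈ 2.05°.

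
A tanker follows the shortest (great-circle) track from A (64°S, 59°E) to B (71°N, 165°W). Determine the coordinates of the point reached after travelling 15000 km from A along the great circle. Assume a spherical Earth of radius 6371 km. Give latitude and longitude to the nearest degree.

Write both endpoints as unit vectors p₁, p₂ with components (cos φ cos λ, cos φ sin λ, sin φ).
The central angle between the endpoints is δ = arccos(p₁·p₂) ≈ 2.832 rad (162.3°). The total great-circle distance is δ·R ≈ 2.832 × 6371 ≈ 18043 km, so the target fraction is f = 15000/18043 ≈ 0.831.
Interpolate at f ≈ 0.831 with slerp weights a = sin((1−f)δ)/sin δ ≈ 1.509, b = sin(fδ)/sin δ ≈ 2.326.
p = a·p₁ + b·p₂ ≈ (-0.391, 0.371, 0.842); φ = arcsin(p_z) ≈ 57.39°, λ = atan2(p_y, p_x) ≈ 136.46°.

≈ (57°N, 136°E)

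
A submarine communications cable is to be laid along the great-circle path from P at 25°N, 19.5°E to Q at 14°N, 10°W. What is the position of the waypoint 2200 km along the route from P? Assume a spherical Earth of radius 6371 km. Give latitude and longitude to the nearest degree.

Write both endpoints as unit vectors p₁, p₂ with components (cos φ cos λ, cos φ sin λ, sin φ).
The central angle between the endpoints is δ = arccos(p₁·p₂) ≈ 0.520 rad (29.8°). The total great-circle distance is δ·R ≈ 0.520 × 6371 ≈ 3315 km, so the target fraction is f = 2200/3315 ≈ 0.664.
Interpolate at f ≈ 0.664 with slerp weights a = sin((1−f)δ)/sin δ ≈ 0.350, b = sin(fδ)/sin δ ≈ 0.681.
p = a·p₁ + b·p₂ ≈ (0.950, -0.009, 0.313); φ = arcsin(p_z) ≈ 18.22°, λ = atan2(p_y, p_x) ≈ -0.53°.

≈ 18°N, 1°W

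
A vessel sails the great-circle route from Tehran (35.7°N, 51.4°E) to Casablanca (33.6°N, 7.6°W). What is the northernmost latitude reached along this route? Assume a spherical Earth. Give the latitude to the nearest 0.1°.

The great circle lies in the plane with unit normal n̂ = (p₁ × p₂)/|p₁ × p₂|.
Here n̂_z ≈ -0.782; the vertex latitude is φ_max = arccos|n̂_z| ≈ 38.5°.

≈ 38.5°N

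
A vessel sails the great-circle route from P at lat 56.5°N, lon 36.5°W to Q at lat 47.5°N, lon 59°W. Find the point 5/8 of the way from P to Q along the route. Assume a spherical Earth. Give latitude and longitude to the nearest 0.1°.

≈ lat 51.4°N, lon 51.6°W

The haversine formula gives a central angle δ ≈ 0.286 rad (16.4°) between the endpoints.
Interpolate at f = 5/8 with slerp weights a = sin((1−f)δ)/sin δ ≈ 0.379, b = sin(fδ)/sin δ ≈ 0.630.
p = a·p₁ + b·p₂ ≈ (0.388, -0.490, 0.781); φ = arcsin(p_z) ≈ 51.36°, λ = atan2(p_y, p_x) ≈ -51.63°.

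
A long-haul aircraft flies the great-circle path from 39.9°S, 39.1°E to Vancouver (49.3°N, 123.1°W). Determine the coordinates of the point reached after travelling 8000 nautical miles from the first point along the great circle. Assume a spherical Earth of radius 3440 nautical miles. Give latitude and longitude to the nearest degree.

≈ 55°N, 72°W

Convert each endpoint to a unit vector on the sphere (x = cos φ cos λ, y = cos φ sin λ, z = sin φ).
The central angle between the endpoints is δ = arccos(p₁·p₂) ≈ 2.867 rad (164.3°). The total great-circle distance is δ·R ≈ 2.867 × 3440 ≈ 9864 nmi, so the target fraction is f = 8000/9864 ≈ 0.811.
Interpolate at f ≈ 0.811 with slerp weights a = sin((1−f)δ)/sin δ ≈ 1.904, b = sin(fδ)/sin δ ≈ 2.689.
p = a·p₁ + b·p₂ ≈ (0.176, -0.548, 0.818); φ = arcsin(p_z) ≈ 54.86°, λ = atan2(p_y, p_x) ≈ -72.23°.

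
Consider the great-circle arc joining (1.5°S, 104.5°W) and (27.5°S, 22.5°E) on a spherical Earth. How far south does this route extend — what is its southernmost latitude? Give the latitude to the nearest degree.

The great circle lies in the plane with unit normal n̂ = (p₁ × p₂)/|p₁ × p₂|.
Here n̂_z ≈ +0.830; the vertex latitude is φ_max = arccos|n̂_z| ≈ 33.9°.

≈ 34°S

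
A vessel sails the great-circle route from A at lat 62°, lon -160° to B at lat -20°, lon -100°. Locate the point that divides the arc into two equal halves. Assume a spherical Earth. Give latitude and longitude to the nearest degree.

Convert each endpoint to a unit vector on the sphere (x = cos φ cos λ, y = cos φ sin λ, z = sin φ).
The central angle between the endpoints is δ = arccos(p₁·p₂) ≈ 1.652 rad (94.7°).
Interpolate at f = 1/2 with slerp weights a = sin((1−f)δ)/sin δ ≈ 0.738, b = sin(fδ)/sin δ ≈ 0.738.
p = a·p₁ + b·p₂ ≈ (-0.446, -0.801, 0.399); φ = arcsin(p_z) ≈ 23.52°, λ = atan2(p_y, p_x) ≈ -119.10°.

≈ lat 24°, lon -119°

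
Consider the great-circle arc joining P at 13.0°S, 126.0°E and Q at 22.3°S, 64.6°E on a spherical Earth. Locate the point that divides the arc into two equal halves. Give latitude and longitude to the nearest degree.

≈ 20°S, 96°E

Write both endpoints as unit vectors p₁, p₂ with components (cos φ cos λ, cos φ sin λ, sin φ).
The central angle between the endpoints is δ = arccos(p₁·p₂) ≈ 1.028 rad (58.9°).
Interpolate at f = 1/2 with slerp weights a = sin((1−f)δ)/sin δ ≈ 0.574, b = sin(fδ)/sin δ ≈ 0.574.
p = a·p₁ + b·p₂ ≈ (-0.101, 0.932, -0.347); φ = arcsin(p_z) ≈ -20.30°, λ = atan2(p_y, p_x) ≈ 96.18°.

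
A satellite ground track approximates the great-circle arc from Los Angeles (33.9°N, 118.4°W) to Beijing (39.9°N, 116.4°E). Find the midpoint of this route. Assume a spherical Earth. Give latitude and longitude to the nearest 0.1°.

≈ (58.4°N, 176.7°W)

The haversine formula gives a central angle δ ≈ 1.580 rad (90.5°) between the endpoints.
Interpolate at f = 1/2 with slerp weights a = sin((1−f)δ)/sin δ ≈ 0.710, b = sin(fδ)/sin δ ≈ 0.710.
p = a·p₁ + b·p₂ ≈ (-0.523, -0.031, 0.852); φ = arcsin(p_z) ≈ 58.42°, λ = atan2(p_y, p_x) ≈ -176.66°.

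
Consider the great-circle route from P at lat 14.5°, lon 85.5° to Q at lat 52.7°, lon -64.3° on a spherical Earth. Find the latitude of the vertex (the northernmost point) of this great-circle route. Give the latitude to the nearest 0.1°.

≈ 71.9°

The great circle lies in the plane with unit normal n̂ = (p₁ × p₂)/|p₁ × p₂|.
Here n̂_z ≈ -0.310; the vertex latitude is φ_max = arccos|n̂_z| ≈ 71.9°.
Check via Clairaut: cos φ_max = |cos φ₁| · sin C = cos(14.5°)·sin(18.7°) ≈ 0.310, again giving ≈ 71.9°.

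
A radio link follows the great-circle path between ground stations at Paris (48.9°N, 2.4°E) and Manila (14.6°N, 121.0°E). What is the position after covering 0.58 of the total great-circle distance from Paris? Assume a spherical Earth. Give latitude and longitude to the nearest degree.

≈ 45°N, 89°E

The haversine formula gives a central angle δ ≈ 1.686 rad (96.6°) between the endpoints.
Interpolate at f = 0.58 with slerp weights a = sin((1−f)δ)/sin δ ≈ 0.655, b = sin(fδ)/sin δ ≈ 0.835.
p = a·p₁ + b·p₂ ≈ (0.014, 0.710, 0.704); φ = arcsin(p_z) ≈ 44.72°, λ = atan2(p_y, p_x) ≈ 88.88°.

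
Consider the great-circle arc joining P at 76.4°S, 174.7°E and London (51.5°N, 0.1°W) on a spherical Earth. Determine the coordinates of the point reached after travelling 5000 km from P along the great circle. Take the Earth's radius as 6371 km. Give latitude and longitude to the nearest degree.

≈ 58°S, 5°E

Convert each endpoint to a unit vector on the sphere (x = cos φ cos λ, y = cos φ sin λ, z = sin φ).
The central angle between the endpoints is δ = arccos(p₁·p₂) ≈ 2.706 rad (155.0°). The total great-circle distance is δ·R ≈ 2.706 × 6371 ≈ 17237 km, so the target fraction is f = 5000/17237 ≈ 0.290.
Interpolate at f ≈ 0.290 with slerp weights a = sin((1−f)δ)/sin δ ≈ 2.224, b = sin(fδ)/sin δ ≈ 1.673.
p = a·p₁ + b·p₂ ≈ (0.521, 0.046, -0.852); φ = arcsin(p_z) ≈ -58.47°, λ = atan2(p_y, p_x) ≈ 5.10°.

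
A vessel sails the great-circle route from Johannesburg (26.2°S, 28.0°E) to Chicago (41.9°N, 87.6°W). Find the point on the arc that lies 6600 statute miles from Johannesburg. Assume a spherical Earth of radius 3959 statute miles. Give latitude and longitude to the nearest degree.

Convert each endpoint to a unit vector on the sphere (x = cos φ cos λ, y = cos φ sin λ, z = sin φ).
The central angle between the endpoints is δ = arccos(p₁·p₂) ≈ 2.194 rad (125.7°). The total great-circle distance is δ·R ≈ 2.194 × 3959 ≈ 8685 mi, so the target fraction is f = 6600/8685 ≈ 0.760.
Interpolate at f ≈ 0.760 with slerp weights a = sin((1−f)δ)/sin δ ≈ 0.619, b = sin(fδ)/sin δ ≈ 1.226.
p = a·p₁ + b·p₂ ≈ (0.528, -0.651, 0.545); φ = arcsin(p_z) ≈ 33.04°, λ = atan2(p_y, p_x) ≈ -50.92°.

≈ 33°N, 51°W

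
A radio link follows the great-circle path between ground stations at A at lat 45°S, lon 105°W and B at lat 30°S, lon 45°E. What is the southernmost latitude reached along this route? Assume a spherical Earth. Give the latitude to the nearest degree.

The great circle lies in the plane with unit normal n̂ = (p₁ × p₂)/|p₁ × p₂|.
Here n̂_z ≈ +0.311; the vertex latitude is φ_max = arccos|n̂_z| ≈ 71.9°.
Check via Clairaut: cos φ_max = |cos φ₁| · sin C = cos(45.0°)·sin(153.9°) ≈ 0.311, again giving ≈ 71.9°.

≈ 72°S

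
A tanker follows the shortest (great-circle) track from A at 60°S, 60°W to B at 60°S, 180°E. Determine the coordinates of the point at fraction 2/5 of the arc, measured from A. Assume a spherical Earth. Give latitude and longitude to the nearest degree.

≈ 73°S, 102°W

From cos δ = sin φ₁ sin φ₂ + cos φ₁ cos φ₂ cos Δλ, the central angle is δ ≈ 0.896 rad (51.3°).
Interpolate at f = 2/5 with slerp weights a = sin((1−f)δ)/sin δ ≈ 0.656, b = sin(fδ)/sin δ ≈ 0.449.
p = a·p₁ + b·p₂ ≈ (-0.061, -0.284, -0.957); φ = arcsin(p_z) ≈ -73.12°, λ = atan2(p_y, p_x) ≈ -102.06°.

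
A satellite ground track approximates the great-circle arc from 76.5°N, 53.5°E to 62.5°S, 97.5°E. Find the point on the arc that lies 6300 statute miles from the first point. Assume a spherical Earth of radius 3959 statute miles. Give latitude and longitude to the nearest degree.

≈ 13°S, 86°E

From cos δ = sin φ₁ sin φ₂ + cos φ₁ cos φ₂ cos Δλ, the central angle is δ ≈ 2.473 rad (141.7°). The total great-circle distance is δ·R ≈ 2.473 × 3959 ≈ 9792 mi, so the target fraction is f = 6300/9792 ≈ 0.643.
Interpolate at f ≈ 0.643 with slerp weights a = sin((1−f)δ)/sin δ ≈ 1.246, b = sin(fδ)/sin δ ≈ 1.614.
p = a·p₁ + b·p₂ ≈ (0.076, 0.973, -0.220); φ = arcsin(p_z) ≈ -12.69°, λ = atan2(p_y, p_x) ≈ 85.54°.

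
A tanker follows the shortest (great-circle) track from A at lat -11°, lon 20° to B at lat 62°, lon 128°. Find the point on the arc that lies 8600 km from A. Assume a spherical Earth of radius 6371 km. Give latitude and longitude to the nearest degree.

≈ lat 53°, lon 70°

The haversine formula gives a central angle δ ≈ 1.887 rad (108.1°) between the endpoints. The total great-circle distance is δ·R ≈ 1.887 × 6371 ≈ 12022 km, so the target fraction is f = 8600/12022 ≈ 0.715.
Interpolate at f ≈ 0.715 with slerp weights a = sin((1−f)δ)/sin δ ≈ 0.538, b = sin(fδ)/sin δ ≈ 1.027.
p = a·p₁ + b·p₂ ≈ (0.200, 0.560, 0.804); φ = arcsin(p_z) ≈ 53.48°, λ = atan2(p_y, p_x) ≈ 70.38°.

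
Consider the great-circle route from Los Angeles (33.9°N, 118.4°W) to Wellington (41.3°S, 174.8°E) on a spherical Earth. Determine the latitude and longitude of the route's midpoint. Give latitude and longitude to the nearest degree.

Convert each endpoint to a unit vector on the sphere (x = cos φ cos λ, y = cos φ sin λ, z = sin φ).
The central angle between the endpoints is δ = arccos(p₁·p₂) ≈ 1.694 rad (97.0°).
Interpolate at f = 1/2 with slerp weights a = sin((1−f)δ)/sin δ ≈ 0.755, b = sin(fδ)/sin δ ≈ 0.755.
p = a·p₁ + b·p₂ ≈ (-0.863, -0.500, -0.077); φ = arcsin(p_z) ≈ -4.43°, λ = atan2(p_y, p_x) ≈ -149.92°.

≈ 4°S, 150°W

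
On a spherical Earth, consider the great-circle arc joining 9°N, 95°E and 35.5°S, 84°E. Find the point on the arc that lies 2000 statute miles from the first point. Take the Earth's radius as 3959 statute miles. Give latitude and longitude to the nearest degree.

From cos δ = sin φ₁ sin φ₂ + cos φ₁ cos φ₂ cos Δλ, the central angle is δ ≈ 0.798 rad (45.7°). The total great-circle distance is δ·R ≈ 0.798 × 3959 ≈ 3157 mi, so the target fraction is f = 2000/3157 ≈ 0.633.
Interpolate at f ≈ 0.633 with slerp weights a = sin((1−f)δ)/sin δ ≈ 0.403, b = sin(fδ)/sin δ ≈ 0.676.
p = a·p₁ + b·p₂ ≈ (0.023, 0.944, -0.330); φ = arcsin(p_z) ≈ -19.25°, λ = atan2(p_y, p_x) ≈ 88.61°.

≈ 19°S, 89°E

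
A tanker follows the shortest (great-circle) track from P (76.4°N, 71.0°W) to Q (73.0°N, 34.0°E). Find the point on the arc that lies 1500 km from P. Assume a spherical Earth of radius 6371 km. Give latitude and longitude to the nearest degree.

≈ (80°N, 3°W)

From cos δ = sin φ₁ sin φ₂ + cos φ₁ cos φ₂ cos Δλ, the central angle is δ ≈ 0.423 rad (24.3°). The total great-circle distance is δ·R ≈ 0.423 × 6371 ≈ 2697 km, so the target fraction is f = 1500/2697 ≈ 0.556.
Interpolate at f ≈ 0.556 with slerp weights a = sin((1−f)δ)/sin δ ≈ 0.455, b = sin(fδ)/sin δ ≈ 0.568.
p = a·p₁ + b·p₂ ≈ (0.172, -0.008, 0.985); φ = arcsin(p_z) ≈ 80.06°, λ = atan2(p_y, p_x) ≈ -2.75°.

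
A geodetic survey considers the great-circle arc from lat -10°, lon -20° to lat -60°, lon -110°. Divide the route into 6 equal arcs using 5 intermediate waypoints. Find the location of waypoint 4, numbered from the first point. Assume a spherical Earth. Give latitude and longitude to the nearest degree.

≈ lat -52°, lon -62°

The haversine formula gives a central angle δ ≈ 1.420 rad (81.4°) between the endpoints.
Interpolate at f = 4/6 with slerp weights a = sin((1−f)δ)/sin δ ≈ 0.461, b = sin(fδ)/sin δ ≈ 0.821.
p = a·p₁ + b·p₂ ≈ (0.286, -0.541, -0.791); φ = arcsin(p_z) ≈ -52.26°, λ = atan2(p_y, p_x) ≈ -62.11°.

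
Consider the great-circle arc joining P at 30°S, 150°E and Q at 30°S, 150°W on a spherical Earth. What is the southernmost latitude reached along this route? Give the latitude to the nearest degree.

≈ 34°S

The great circle lies in the plane with unit normal n̂ = (p₁ × p₂)/|p₁ × p₂|.
Here n̂_z ≈ +0.832; the vertex latitude is φ_max = arccos|n̂_z| ≈ 33.7°.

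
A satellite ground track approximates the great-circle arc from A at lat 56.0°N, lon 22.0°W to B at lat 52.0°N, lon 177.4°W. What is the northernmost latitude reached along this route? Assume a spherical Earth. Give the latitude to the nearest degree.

≈ 81°N

The great circle lies in the plane with unit normal n̂ = (p₁ × p₂)/|p₁ × p₂|.
Here n̂_z ≈ -0.152; the vertex latitude is φ_max = arccos|n̂_z| ≈ 81.2°.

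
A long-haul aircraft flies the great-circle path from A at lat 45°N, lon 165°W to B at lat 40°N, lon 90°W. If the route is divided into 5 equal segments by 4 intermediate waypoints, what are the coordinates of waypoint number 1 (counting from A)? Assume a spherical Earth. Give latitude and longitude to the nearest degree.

≈ lat 48°N, lon 150°W

From cos δ = sin φ₁ sin φ₂ + cos φ₁ cos φ₂ cos Δλ, the central angle is δ ≈ 0.934 rad (53.5°).
Interpolate at f = 1/5 with slerp weights a = sin((1−f)δ)/sin δ ≈ 0.845, b = sin(fδ)/sin δ ≈ 0.231.
p = a·p₁ + b·p₂ ≈ (-0.577, -0.332, 0.746); φ = arcsin(p_z) ≈ 48.26°, λ = atan2(p_y, p_x) ≈ -150.13°.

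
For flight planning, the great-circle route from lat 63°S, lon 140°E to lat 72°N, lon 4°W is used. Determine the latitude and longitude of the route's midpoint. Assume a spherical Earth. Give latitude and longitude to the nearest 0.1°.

≈ lat 12.4°N, lon 98.3°E

The haversine formula gives a central angle δ ≈ 2.861 rad (163.9°) between the endpoints.
Interpolate at f = 1/2 with slerp weights a = sin((1−f)δ)/sin δ ≈ 3.576, b = sin(fδ)/sin δ ≈ 3.576.
p = a·p₁ + b·p₂ ≈ (-0.141, 0.966, 0.215); φ = arcsin(p_z) ≈ 12.40°, λ = atan2(p_y, p_x) ≈ 98.32°.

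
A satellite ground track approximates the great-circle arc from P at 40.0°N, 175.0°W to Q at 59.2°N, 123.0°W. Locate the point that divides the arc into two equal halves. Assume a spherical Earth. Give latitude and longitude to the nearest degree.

The haversine formula gives a central angle δ ≈ 0.654 rad (37.5°) between the endpoints.
Interpolate at f = 1/2 with slerp weights a = sin((1−f)δ)/sin δ ≈ 0.528, b = sin(fδ)/sin δ ≈ 0.528.
p = a·p₁ + b·p₂ ≈ (-0.550, -0.262, 0.793); φ = arcsin(p_z) ≈ 52.46°, λ = atan2(p_y, p_x) ≈ -154.54°.

≈ 52°N, 155°W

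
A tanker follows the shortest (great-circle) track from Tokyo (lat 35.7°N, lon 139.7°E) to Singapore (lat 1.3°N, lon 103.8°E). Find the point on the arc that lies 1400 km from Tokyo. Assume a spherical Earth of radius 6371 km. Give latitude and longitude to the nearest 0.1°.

≈ lat 27.5°N, lon 128.5°E

The haversine formula gives a central angle δ ≈ 0.835 rad (47.9°) between the endpoints. The total great-circle distance is δ·R ≈ 0.835 × 6371 ≈ 5322 km, so the target fraction is f = 1400/5322 ≈ 0.263.
Interpolate at f ≈ 0.263 with slerp weights a = sin((1−f)δ)/sin δ ≈ 0.779, b = sin(fδ)/sin δ ≈ 0.294.
p = a·p₁ + b·p₂ ≈ (-0.552, 0.694, 0.461); φ = arcsin(p_z) ≈ 27.46°, λ = atan2(p_y, p_x) ≈ 128.50°.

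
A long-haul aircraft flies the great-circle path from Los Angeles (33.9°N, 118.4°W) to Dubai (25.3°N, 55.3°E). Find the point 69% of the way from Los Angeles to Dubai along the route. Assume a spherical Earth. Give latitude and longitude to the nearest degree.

Convert each endpoint to a unit vector on the sphere (x = cos φ cos λ, y = cos φ sin λ, z = sin φ).
The central angle between the endpoints is δ = arccos(p₁·p₂) ≈ 2.103 rad (120.5°).
Interpolate at f = 0.69 with slerp weights a = sin((1−f)δ)/sin δ ≈ 0.704, b = sin(fδ)/sin δ ≈ 1.152.
p = a·p₁ + b·p₂ ≈ (0.315, 0.342, 0.885); φ = arcsin(p_z) ≈ 62.27°, λ = atan2(p_y, p_x) ≈ 47.38°.

≈ 62°N, 47°E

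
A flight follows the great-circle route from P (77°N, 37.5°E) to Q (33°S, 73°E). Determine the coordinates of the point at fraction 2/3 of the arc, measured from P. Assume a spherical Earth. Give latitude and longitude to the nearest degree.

The haversine formula gives a central angle δ ≈ 1.957 rad (112.2°) between the endpoints.
Interpolate at f = 2/3 with slerp weights a = sin((1−f)δ)/sin δ ≈ 0.656, b = sin(fδ)/sin δ ≈ 1.042.
p = a·p₁ + b·p₂ ≈ (0.372, 0.925, 0.071); φ = arcsin(p_z) ≈ 4.09°, λ = atan2(p_y, p_x) ≈ 68.07°.

≈ (4°N, 68°E)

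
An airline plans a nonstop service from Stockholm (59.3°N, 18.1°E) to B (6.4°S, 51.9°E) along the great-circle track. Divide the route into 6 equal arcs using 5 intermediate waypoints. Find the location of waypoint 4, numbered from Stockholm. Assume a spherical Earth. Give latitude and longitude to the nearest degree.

≈ (16°N, 45°E)

Write both endpoints as unit vectors p₁, p₂ with components (cos φ cos λ, cos φ sin λ, sin φ).
The central angle between the endpoints is δ = arccos(p₁·p₂) ≈ 1.239 rad (71.0°).
Interpolate at f = 4/6 with slerp weights a = sin((1−f)δ)/sin δ ≈ 0.425, b = sin(fδ)/sin δ ≈ 0.778.
p = a·p₁ + b·p₂ ≈ (0.683, 0.675, 0.278); φ = arcsin(p_z) ≈ 16.16°, λ = atan2(p_y, p_x) ≈ 44.69°.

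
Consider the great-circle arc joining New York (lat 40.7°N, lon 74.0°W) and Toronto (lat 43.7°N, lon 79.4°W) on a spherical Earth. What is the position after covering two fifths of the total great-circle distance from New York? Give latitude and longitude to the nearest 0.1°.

Convert each endpoint to a unit vector on the sphere (x = cos φ cos λ, y = cos φ sin λ, z = sin φ).
The central angle between the endpoints is δ = arccos(p₁·p₂) ≈ 0.087 rad (5.0°).
Interpolate at f = 2/5 with slerp weights a = sin((1−f)δ)/sin δ ≈ 0.600, b = sin(fδ)/sin δ ≈ 0.400.
p = a·p₁ + b·p₂ ≈ (0.179, -0.722, 0.668); φ = arcsin(p_z) ≈ 41.93°, λ = atan2(p_y, p_x) ≈ -76.10°.

≈ lat 41.9°N, lon 76.1°W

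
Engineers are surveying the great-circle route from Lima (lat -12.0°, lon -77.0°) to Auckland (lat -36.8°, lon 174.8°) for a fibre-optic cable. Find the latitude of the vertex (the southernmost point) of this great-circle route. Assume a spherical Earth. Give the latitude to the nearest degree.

The great circle lies in the plane with unit normal n̂ = (p₁ × p₂)/|p₁ × p₂|.
Here n̂_z ≈ -0.749; the vertex latitude is φ_max = arccos|n̂_z| ≈ 41.5°.
Check via Clairaut: cos φ_max = |cos φ₁| · sin C = cos(12.0°)·sin(130.0°) ≈ 0.749, again giving ≈ 41.5°.

≈ -41°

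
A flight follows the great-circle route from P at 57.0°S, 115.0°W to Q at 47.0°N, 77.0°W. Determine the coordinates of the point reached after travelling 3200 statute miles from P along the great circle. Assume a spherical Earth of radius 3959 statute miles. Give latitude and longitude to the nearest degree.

≈ 13°S, 96°W

Convert each endpoint to a unit vector on the sphere (x = cos φ cos λ, y = cos φ sin λ, z = sin φ).
The central angle between the endpoints is δ = arccos(p₁·p₂) ≈ 1.897 rad (108.7°). The total great-circle distance is δ·R ≈ 1.897 × 3959 ≈ 7511 mi, so the target fraction is f = 3200/7511 ≈ 0.426.
Interpolate at f ≈ 0.426 with slerp weights a = sin((1−f)δ)/sin δ ≈ 0.936, b = sin(fδ)/sin δ ≈ 0.763.
p = a·p₁ + b·p₂ ≈ (-0.098, -0.969, -0.226); φ = arcsin(p_z) ≈ -13.08°, λ = atan2(p_y, p_x) ≈ -95.79°.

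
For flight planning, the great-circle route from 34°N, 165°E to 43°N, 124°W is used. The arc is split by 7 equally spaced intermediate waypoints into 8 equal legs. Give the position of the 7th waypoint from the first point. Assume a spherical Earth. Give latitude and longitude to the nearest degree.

≈ 45°N, 133°W

From cos δ = sin φ₁ sin φ₂ + cos φ₁ cos φ₂ cos Δλ, the central angle is δ ≈ 0.954 rad (54.6°).
Interpolate at f = 7/8 with slerp weights a = sin((1−f)δ)/sin δ ≈ 0.146, b = sin(fδ)/sin δ ≈ 0.909.
p = a·p₁ + b·p₂ ≈ (-0.488, -0.520, 0.701); φ = arcsin(p_z) ≈ 44.52°, λ = atan2(p_y, p_x) ≈ -133.22°.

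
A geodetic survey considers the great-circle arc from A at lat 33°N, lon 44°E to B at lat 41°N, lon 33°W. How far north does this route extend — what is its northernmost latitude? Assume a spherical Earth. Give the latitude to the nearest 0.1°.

≈ 44.6°N

The great circle lies in the plane with unit normal n̂ = (p₁ × p₂)/|p₁ × p₂|.
Here n̂_z ≈ -0.712; the vertex latitude is φ_max = arccos|n̂_z| ≈ 44.6°.
Check via Clairaut: cos φ_max = |cos φ₁| · sin C = cos(33.0°)·sin(58.1°) ≈ 0.712, again giving ≈ 44.6°.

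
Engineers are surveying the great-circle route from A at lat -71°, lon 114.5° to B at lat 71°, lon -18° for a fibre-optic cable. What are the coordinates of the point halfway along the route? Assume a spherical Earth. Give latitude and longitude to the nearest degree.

≈ lat 0°, lon 48°

From cos δ = sin φ₁ sin φ₂ + cos φ₁ cos φ₂ cos Δλ, the central angle is δ ≈ 2.879 rad (164.9°).
Interpolate at f = 1/2 with slerp weights a = sin((1−f)δ)/sin δ ≈ 3.813, b = sin(fδ)/sin δ ≈ 3.813.
p = a·p₁ + b·p₂ ≈ (0.666, 0.746, 0.000); φ = arcsin(p_z) ≈ 0.00°, λ = atan2(p_y, p_x) ≈ 48.25°.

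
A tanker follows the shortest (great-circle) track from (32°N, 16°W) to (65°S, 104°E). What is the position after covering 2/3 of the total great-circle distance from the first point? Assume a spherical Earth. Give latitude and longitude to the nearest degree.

≈ (46°S, 28°E)

Convert each endpoint to a unit vector on the sphere (x = cos φ cos λ, y = cos φ sin λ, z = sin φ).
The central angle between the endpoints is δ = arccos(p₁·p₂) ≈ 2.291 rad (131.3°).
Interpolate at f = 2/3 with slerp weights a = sin((1−f)δ)/sin δ ≈ 0.920, b = sin(fδ)/sin δ ≈ 1.329.
p = a·p₁ + b·p₂ ≈ (0.614, 0.330, -0.717); φ = arcsin(p_z) ≈ -45.81°, λ = atan2(p_y, p_x) ≈ 28.25°.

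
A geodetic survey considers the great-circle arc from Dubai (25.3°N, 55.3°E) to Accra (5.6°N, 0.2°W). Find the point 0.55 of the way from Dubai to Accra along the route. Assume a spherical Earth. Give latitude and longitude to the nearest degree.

Write both endpoints as unit vectors p₁, p₂ with components (cos φ cos λ, cos φ sin λ, sin φ).
The central angle between the endpoints is δ = arccos(p₁·p₂) ≈ 0.987 rad (56.5°).
Interpolate at f = 0.55 with slerp weights a = sin((1−f)δ)/sin δ ≈ 0.515, b = sin(fδ)/sin δ ≈ 0.619.
p = a·p₁ + b·p₂ ≈ (0.881, 0.381, 0.280); φ = arcsin(p_z) ≈ 16.29°, λ = atan2(p_y, p_x) ≈ 23.36°.

≈ 16°N, 23°E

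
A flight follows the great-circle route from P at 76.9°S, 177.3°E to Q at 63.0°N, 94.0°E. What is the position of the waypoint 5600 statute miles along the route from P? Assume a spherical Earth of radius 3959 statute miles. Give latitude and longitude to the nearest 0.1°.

From cos δ = sin φ₁ sin φ₂ + cos φ₁ cos φ₂ cos Δλ, the central angle is δ ≈ 2.598 rad (148.8°). The total great-circle distance is δ·R ≈ 2.598 × 3959 ≈ 10285 mi, so the target fraction is f = 5600/10285 ≈ 0.544.
Interpolate at f ≈ 0.544 with slerp weights a = sin((1−f)δ)/sin δ ≈ 1.790, b = sin(fδ)/sin δ ≈ 1.910.
p = a·p₁ + b·p₂ ≈ (-0.466, 0.884, -0.042); φ = arcsin(p_z) ≈ -2.40°, λ = atan2(p_y, p_x) ≈ 117.78°.

≈ 2.4°S, 117.8°E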